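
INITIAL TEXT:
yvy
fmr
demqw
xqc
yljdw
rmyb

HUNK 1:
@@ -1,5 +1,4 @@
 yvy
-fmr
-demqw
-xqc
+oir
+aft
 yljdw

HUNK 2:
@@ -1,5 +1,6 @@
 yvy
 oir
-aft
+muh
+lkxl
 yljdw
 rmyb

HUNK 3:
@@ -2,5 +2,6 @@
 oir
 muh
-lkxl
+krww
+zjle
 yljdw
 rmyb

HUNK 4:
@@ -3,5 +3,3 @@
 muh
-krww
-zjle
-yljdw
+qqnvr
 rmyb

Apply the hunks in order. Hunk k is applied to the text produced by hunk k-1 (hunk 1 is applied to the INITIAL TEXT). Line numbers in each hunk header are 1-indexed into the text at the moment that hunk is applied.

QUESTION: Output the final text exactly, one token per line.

Answer: yvy
oir
muh
qqnvr
rmyb

Derivation:
Hunk 1: at line 1 remove [fmr,demqw,xqc] add [oir,aft] -> 5 lines: yvy oir aft yljdw rmyb
Hunk 2: at line 1 remove [aft] add [muh,lkxl] -> 6 lines: yvy oir muh lkxl yljdw rmyb
Hunk 3: at line 2 remove [lkxl] add [krww,zjle] -> 7 lines: yvy oir muh krww zjle yljdw rmyb
Hunk 4: at line 3 remove [krww,zjle,yljdw] add [qqnvr] -> 5 lines: yvy oir muh qqnvr rmyb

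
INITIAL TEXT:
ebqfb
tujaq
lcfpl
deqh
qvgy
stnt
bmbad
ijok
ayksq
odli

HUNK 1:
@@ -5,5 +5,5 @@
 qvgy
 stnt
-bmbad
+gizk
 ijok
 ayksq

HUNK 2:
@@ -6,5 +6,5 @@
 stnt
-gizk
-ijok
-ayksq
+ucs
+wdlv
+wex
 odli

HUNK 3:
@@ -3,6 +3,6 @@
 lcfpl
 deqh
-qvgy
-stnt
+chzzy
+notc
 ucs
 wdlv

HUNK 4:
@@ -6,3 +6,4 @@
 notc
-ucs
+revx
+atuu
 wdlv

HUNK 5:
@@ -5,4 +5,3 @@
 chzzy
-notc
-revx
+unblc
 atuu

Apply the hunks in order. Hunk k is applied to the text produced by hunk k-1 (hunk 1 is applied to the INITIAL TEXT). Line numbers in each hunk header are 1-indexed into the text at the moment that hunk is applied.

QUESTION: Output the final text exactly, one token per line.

Answer: ebqfb
tujaq
lcfpl
deqh
chzzy
unblc
atuu
wdlv
wex
odli

Derivation:
Hunk 1: at line 5 remove [bmbad] add [gizk] -> 10 lines: ebqfb tujaq lcfpl deqh qvgy stnt gizk ijok ayksq odli
Hunk 2: at line 6 remove [gizk,ijok,ayksq] add [ucs,wdlv,wex] -> 10 lines: ebqfb tujaq lcfpl deqh qvgy stnt ucs wdlv wex odli
Hunk 3: at line 3 remove [qvgy,stnt] add [chzzy,notc] -> 10 lines: ebqfb tujaq lcfpl deqh chzzy notc ucs wdlv wex odli
Hunk 4: at line 6 remove [ucs] add [revx,atuu] -> 11 lines: ebqfb tujaq lcfpl deqh chzzy notc revx atuu wdlv wex odli
Hunk 5: at line 5 remove [notc,revx] add [unblc] -> 10 lines: ebqfb tujaq lcfpl deqh chzzy unblc atuu wdlv wex odli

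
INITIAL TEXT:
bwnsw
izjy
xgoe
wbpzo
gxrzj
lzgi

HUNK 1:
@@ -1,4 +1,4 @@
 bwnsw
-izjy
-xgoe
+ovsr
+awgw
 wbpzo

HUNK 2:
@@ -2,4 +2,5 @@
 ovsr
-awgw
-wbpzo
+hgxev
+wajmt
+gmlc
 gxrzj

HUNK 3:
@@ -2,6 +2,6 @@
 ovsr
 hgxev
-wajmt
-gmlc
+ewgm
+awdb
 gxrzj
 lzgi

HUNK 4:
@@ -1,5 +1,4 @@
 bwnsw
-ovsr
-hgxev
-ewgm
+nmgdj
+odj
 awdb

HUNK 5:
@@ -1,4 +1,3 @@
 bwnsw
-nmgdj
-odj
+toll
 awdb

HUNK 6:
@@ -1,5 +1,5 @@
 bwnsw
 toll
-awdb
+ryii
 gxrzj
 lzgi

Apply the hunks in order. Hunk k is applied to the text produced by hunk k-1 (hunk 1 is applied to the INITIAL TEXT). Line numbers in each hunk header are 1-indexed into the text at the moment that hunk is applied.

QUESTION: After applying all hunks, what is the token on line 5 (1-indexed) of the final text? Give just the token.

Answer: lzgi

Derivation:
Hunk 1: at line 1 remove [izjy,xgoe] add [ovsr,awgw] -> 6 lines: bwnsw ovsr awgw wbpzo gxrzj lzgi
Hunk 2: at line 2 remove [awgw,wbpzo] add [hgxev,wajmt,gmlc] -> 7 lines: bwnsw ovsr hgxev wajmt gmlc gxrzj lzgi
Hunk 3: at line 2 remove [wajmt,gmlc] add [ewgm,awdb] -> 7 lines: bwnsw ovsr hgxev ewgm awdb gxrzj lzgi
Hunk 4: at line 1 remove [ovsr,hgxev,ewgm] add [nmgdj,odj] -> 6 lines: bwnsw nmgdj odj awdb gxrzj lzgi
Hunk 5: at line 1 remove [nmgdj,odj] add [toll] -> 5 lines: bwnsw toll awdb gxrzj lzgi
Hunk 6: at line 1 remove [awdb] add [ryii] -> 5 lines: bwnsw toll ryii gxrzj lzgi
Final line 5: lzgi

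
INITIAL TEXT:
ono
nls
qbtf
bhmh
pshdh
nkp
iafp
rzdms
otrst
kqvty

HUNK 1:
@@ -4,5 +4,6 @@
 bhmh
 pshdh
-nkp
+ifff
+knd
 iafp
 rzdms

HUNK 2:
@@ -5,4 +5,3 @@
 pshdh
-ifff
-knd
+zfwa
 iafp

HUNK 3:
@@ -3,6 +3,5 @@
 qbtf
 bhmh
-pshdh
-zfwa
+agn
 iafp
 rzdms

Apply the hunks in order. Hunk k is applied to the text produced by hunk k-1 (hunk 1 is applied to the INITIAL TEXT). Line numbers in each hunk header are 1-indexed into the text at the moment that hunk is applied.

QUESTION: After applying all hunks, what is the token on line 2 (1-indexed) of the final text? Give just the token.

Answer: nls

Derivation:
Hunk 1: at line 4 remove [nkp] add [ifff,knd] -> 11 lines: ono nls qbtf bhmh pshdh ifff knd iafp rzdms otrst kqvty
Hunk 2: at line 5 remove [ifff,knd] add [zfwa] -> 10 lines: ono nls qbtf bhmh pshdh zfwa iafp rzdms otrst kqvty
Hunk 3: at line 3 remove [pshdh,zfwa] add [agn] -> 9 lines: ono nls qbtf bhmh agn iafp rzdms otrst kqvty
Final line 2: nls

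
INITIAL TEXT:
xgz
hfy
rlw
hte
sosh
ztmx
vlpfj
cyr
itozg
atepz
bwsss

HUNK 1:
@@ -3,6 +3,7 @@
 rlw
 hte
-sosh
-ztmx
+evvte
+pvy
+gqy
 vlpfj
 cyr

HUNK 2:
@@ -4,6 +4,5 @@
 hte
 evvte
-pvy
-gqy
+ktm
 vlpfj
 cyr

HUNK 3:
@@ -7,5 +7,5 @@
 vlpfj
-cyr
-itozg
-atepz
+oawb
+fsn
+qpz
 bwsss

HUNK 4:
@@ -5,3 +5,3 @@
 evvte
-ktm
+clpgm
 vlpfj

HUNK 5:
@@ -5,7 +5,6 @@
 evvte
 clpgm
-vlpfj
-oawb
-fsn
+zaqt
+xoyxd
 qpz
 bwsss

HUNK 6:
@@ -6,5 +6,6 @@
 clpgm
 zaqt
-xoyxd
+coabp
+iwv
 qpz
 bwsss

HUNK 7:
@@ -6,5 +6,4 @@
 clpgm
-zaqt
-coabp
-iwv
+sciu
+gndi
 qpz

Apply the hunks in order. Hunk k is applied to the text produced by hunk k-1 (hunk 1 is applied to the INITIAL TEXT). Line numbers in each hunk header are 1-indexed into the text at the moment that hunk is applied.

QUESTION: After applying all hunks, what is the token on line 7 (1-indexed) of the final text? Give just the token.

Hunk 1: at line 3 remove [sosh,ztmx] add [evvte,pvy,gqy] -> 12 lines: xgz hfy rlw hte evvte pvy gqy vlpfj cyr itozg atepz bwsss
Hunk 2: at line 4 remove [pvy,gqy] add [ktm] -> 11 lines: xgz hfy rlw hte evvte ktm vlpfj cyr itozg atepz bwsss
Hunk 3: at line 7 remove [cyr,itozg,atepz] add [oawb,fsn,qpz] -> 11 lines: xgz hfy rlw hte evvte ktm vlpfj oawb fsn qpz bwsss
Hunk 4: at line 5 remove [ktm] add [clpgm] -> 11 lines: xgz hfy rlw hte evvte clpgm vlpfj oawb fsn qpz bwsss
Hunk 5: at line 5 remove [vlpfj,oawb,fsn] add [zaqt,xoyxd] -> 10 lines: xgz hfy rlw hte evvte clpgm zaqt xoyxd qpz bwsss
Hunk 6: at line 6 remove [xoyxd] add [coabp,iwv] -> 11 lines: xgz hfy rlw hte evvte clpgm zaqt coabp iwv qpz bwsss
Hunk 7: at line 6 remove [zaqt,coabp,iwv] add [sciu,gndi] -> 10 lines: xgz hfy rlw hte evvte clpgm sciu gndi qpz bwsss
Final line 7: sciu

Answer: sciu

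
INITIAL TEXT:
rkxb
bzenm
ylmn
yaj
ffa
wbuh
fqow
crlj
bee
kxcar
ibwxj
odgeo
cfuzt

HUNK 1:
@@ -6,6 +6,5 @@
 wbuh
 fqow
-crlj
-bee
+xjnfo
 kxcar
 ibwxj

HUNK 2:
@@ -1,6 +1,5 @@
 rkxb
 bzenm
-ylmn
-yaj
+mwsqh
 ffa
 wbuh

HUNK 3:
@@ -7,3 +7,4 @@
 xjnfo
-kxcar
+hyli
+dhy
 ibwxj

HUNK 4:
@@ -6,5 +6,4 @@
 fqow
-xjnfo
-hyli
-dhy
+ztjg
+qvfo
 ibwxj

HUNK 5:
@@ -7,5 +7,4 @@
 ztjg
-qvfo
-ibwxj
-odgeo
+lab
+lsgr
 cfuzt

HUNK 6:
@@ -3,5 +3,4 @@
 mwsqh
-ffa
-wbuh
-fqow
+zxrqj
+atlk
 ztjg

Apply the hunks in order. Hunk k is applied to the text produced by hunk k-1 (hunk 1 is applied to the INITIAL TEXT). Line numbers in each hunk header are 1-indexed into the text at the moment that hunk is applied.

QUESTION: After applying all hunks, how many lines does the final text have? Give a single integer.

Hunk 1: at line 6 remove [crlj,bee] add [xjnfo] -> 12 lines: rkxb bzenm ylmn yaj ffa wbuh fqow xjnfo kxcar ibwxj odgeo cfuzt
Hunk 2: at line 1 remove [ylmn,yaj] add [mwsqh] -> 11 lines: rkxb bzenm mwsqh ffa wbuh fqow xjnfo kxcar ibwxj odgeo cfuzt
Hunk 3: at line 7 remove [kxcar] add [hyli,dhy] -> 12 lines: rkxb bzenm mwsqh ffa wbuh fqow xjnfo hyli dhy ibwxj odgeo cfuzt
Hunk 4: at line 6 remove [xjnfo,hyli,dhy] add [ztjg,qvfo] -> 11 lines: rkxb bzenm mwsqh ffa wbuh fqow ztjg qvfo ibwxj odgeo cfuzt
Hunk 5: at line 7 remove [qvfo,ibwxj,odgeo] add [lab,lsgr] -> 10 lines: rkxb bzenm mwsqh ffa wbuh fqow ztjg lab lsgr cfuzt
Hunk 6: at line 3 remove [ffa,wbuh,fqow] add [zxrqj,atlk] -> 9 lines: rkxb bzenm mwsqh zxrqj atlk ztjg lab lsgr cfuzt
Final line count: 9

Answer: 9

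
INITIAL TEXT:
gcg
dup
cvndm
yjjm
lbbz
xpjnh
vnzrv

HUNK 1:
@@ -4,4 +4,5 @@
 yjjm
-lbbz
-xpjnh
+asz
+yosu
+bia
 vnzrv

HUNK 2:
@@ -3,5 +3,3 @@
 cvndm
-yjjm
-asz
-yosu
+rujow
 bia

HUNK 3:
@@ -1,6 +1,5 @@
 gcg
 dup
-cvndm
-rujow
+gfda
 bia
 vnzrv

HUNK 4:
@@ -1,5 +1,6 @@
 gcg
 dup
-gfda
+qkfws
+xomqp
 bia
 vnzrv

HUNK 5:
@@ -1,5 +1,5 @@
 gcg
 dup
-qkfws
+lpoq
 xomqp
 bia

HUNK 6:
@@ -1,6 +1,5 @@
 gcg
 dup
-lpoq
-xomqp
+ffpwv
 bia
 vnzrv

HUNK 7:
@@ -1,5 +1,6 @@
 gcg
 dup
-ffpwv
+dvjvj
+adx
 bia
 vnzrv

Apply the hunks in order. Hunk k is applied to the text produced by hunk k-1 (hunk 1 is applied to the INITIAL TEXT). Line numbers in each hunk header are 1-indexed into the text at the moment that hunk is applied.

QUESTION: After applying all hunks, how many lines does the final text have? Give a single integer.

Hunk 1: at line 4 remove [lbbz,xpjnh] add [asz,yosu,bia] -> 8 lines: gcg dup cvndm yjjm asz yosu bia vnzrv
Hunk 2: at line 3 remove [yjjm,asz,yosu] add [rujow] -> 6 lines: gcg dup cvndm rujow bia vnzrv
Hunk 3: at line 1 remove [cvndm,rujow] add [gfda] -> 5 lines: gcg dup gfda bia vnzrv
Hunk 4: at line 1 remove [gfda] add [qkfws,xomqp] -> 6 lines: gcg dup qkfws xomqp bia vnzrv
Hunk 5: at line 1 remove [qkfws] add [lpoq] -> 6 lines: gcg dup lpoq xomqp bia vnzrv
Hunk 6: at line 1 remove [lpoq,xomqp] add [ffpwv] -> 5 lines: gcg dup ffpwv bia vnzrv
Hunk 7: at line 1 remove [ffpwv] add [dvjvj,adx] -> 6 lines: gcg dup dvjvj adx bia vnzrv
Final line count: 6

Answer: 6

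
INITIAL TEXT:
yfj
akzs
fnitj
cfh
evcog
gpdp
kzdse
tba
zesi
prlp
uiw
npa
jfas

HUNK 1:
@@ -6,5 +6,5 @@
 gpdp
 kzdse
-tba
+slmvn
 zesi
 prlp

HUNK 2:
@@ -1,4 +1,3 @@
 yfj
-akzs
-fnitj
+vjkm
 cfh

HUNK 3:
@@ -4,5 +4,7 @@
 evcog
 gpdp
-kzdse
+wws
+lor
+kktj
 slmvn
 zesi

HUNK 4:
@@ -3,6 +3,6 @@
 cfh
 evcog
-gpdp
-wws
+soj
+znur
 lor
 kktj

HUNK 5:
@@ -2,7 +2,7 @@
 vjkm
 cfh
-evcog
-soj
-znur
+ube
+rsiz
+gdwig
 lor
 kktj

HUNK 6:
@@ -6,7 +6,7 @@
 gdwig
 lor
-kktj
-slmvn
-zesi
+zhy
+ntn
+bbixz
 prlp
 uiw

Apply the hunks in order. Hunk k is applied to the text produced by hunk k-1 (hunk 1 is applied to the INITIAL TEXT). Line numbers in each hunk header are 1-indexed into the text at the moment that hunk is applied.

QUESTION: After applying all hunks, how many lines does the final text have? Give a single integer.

Answer: 14

Derivation:
Hunk 1: at line 6 remove [tba] add [slmvn] -> 13 lines: yfj akzs fnitj cfh evcog gpdp kzdse slmvn zesi prlp uiw npa jfas
Hunk 2: at line 1 remove [akzs,fnitj] add [vjkm] -> 12 lines: yfj vjkm cfh evcog gpdp kzdse slmvn zesi prlp uiw npa jfas
Hunk 3: at line 4 remove [kzdse] add [wws,lor,kktj] -> 14 lines: yfj vjkm cfh evcog gpdp wws lor kktj slmvn zesi prlp uiw npa jfas
Hunk 4: at line 3 remove [gpdp,wws] add [soj,znur] -> 14 lines: yfj vjkm cfh evcog soj znur lor kktj slmvn zesi prlp uiw npa jfas
Hunk 5: at line 2 remove [evcog,soj,znur] add [ube,rsiz,gdwig] -> 14 lines: yfj vjkm cfh ube rsiz gdwig lor kktj slmvn zesi prlp uiw npa jfas
Hunk 6: at line 6 remove [kktj,slmvn,zesi] add [zhy,ntn,bbixz] -> 14 lines: yfj vjkm cfh ube rsiz gdwig lor zhy ntn bbixz prlp uiw npa jfas
Final line count: 14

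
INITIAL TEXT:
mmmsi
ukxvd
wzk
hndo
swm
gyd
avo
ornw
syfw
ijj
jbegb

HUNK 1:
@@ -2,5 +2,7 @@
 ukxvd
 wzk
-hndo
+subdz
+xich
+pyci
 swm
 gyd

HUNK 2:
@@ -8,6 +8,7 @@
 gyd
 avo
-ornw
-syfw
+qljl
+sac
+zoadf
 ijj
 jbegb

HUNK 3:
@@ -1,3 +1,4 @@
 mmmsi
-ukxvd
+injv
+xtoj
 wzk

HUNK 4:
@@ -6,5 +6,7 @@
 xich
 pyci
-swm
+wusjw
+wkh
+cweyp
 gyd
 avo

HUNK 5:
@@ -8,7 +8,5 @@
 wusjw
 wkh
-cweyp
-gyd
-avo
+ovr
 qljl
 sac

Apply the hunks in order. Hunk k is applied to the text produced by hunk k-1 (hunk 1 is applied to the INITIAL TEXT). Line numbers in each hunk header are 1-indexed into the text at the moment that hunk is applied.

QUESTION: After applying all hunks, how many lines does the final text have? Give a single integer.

Hunk 1: at line 2 remove [hndo] add [subdz,xich,pyci] -> 13 lines: mmmsi ukxvd wzk subdz xich pyci swm gyd avo ornw syfw ijj jbegb
Hunk 2: at line 8 remove [ornw,syfw] add [qljl,sac,zoadf] -> 14 lines: mmmsi ukxvd wzk subdz xich pyci swm gyd avo qljl sac zoadf ijj jbegb
Hunk 3: at line 1 remove [ukxvd] add [injv,xtoj] -> 15 lines: mmmsi injv xtoj wzk subdz xich pyci swm gyd avo qljl sac zoadf ijj jbegb
Hunk 4: at line 6 remove [swm] add [wusjw,wkh,cweyp] -> 17 lines: mmmsi injv xtoj wzk subdz xich pyci wusjw wkh cweyp gyd avo qljl sac zoadf ijj jbegb
Hunk 5: at line 8 remove [cweyp,gyd,avo] add [ovr] -> 15 lines: mmmsi injv xtoj wzk subdz xich pyci wusjw wkh ovr qljl sac zoadf ijj jbegb
Final line count: 15

Answer: 15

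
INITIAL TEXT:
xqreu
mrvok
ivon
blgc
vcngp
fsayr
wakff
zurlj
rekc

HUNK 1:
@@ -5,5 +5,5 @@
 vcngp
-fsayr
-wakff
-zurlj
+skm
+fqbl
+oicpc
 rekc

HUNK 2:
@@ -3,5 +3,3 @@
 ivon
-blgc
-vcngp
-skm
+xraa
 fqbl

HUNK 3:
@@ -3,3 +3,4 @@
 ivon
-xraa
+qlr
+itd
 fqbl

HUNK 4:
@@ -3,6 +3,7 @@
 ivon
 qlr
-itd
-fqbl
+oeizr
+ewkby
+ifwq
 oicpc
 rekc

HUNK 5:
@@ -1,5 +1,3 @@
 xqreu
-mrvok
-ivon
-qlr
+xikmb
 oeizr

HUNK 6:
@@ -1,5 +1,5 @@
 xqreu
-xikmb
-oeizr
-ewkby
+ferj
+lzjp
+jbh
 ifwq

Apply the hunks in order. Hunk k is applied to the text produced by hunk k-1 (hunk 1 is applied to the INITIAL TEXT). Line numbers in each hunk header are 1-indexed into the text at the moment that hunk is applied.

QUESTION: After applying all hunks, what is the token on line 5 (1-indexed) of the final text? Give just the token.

Answer: ifwq

Derivation:
Hunk 1: at line 5 remove [fsayr,wakff,zurlj] add [skm,fqbl,oicpc] -> 9 lines: xqreu mrvok ivon blgc vcngp skm fqbl oicpc rekc
Hunk 2: at line 3 remove [blgc,vcngp,skm] add [xraa] -> 7 lines: xqreu mrvok ivon xraa fqbl oicpc rekc
Hunk 3: at line 3 remove [xraa] add [qlr,itd] -> 8 lines: xqreu mrvok ivon qlr itd fqbl oicpc rekc
Hunk 4: at line 3 remove [itd,fqbl] add [oeizr,ewkby,ifwq] -> 9 lines: xqreu mrvok ivon qlr oeizr ewkby ifwq oicpc rekc
Hunk 5: at line 1 remove [mrvok,ivon,qlr] add [xikmb] -> 7 lines: xqreu xikmb oeizr ewkby ifwq oicpc rekc
Hunk 6: at line 1 remove [xikmb,oeizr,ewkby] add [ferj,lzjp,jbh] -> 7 lines: xqreu ferj lzjp jbh ifwq oicpc rekc
Final line 5: ifwq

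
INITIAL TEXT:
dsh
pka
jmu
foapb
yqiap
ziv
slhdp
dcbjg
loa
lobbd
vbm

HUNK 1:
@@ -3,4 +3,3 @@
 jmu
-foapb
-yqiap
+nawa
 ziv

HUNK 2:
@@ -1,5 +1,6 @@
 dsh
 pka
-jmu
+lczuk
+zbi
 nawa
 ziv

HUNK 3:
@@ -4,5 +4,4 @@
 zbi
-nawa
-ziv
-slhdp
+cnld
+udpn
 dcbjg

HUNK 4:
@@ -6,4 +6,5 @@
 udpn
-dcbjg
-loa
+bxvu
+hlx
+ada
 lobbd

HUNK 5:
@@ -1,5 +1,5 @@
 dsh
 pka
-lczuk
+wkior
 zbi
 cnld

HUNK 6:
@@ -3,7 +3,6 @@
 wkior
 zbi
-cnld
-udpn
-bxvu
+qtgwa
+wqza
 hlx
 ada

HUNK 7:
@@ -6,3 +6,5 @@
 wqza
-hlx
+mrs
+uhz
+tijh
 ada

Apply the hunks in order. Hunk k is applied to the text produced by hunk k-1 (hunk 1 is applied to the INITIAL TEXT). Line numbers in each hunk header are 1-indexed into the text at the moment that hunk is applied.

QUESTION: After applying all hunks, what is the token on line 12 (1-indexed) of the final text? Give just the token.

Answer: vbm

Derivation:
Hunk 1: at line 3 remove [foapb,yqiap] add [nawa] -> 10 lines: dsh pka jmu nawa ziv slhdp dcbjg loa lobbd vbm
Hunk 2: at line 1 remove [jmu] add [lczuk,zbi] -> 11 lines: dsh pka lczuk zbi nawa ziv slhdp dcbjg loa lobbd vbm
Hunk 3: at line 4 remove [nawa,ziv,slhdp] add [cnld,udpn] -> 10 lines: dsh pka lczuk zbi cnld udpn dcbjg loa lobbd vbm
Hunk 4: at line 6 remove [dcbjg,loa] add [bxvu,hlx,ada] -> 11 lines: dsh pka lczuk zbi cnld udpn bxvu hlx ada lobbd vbm
Hunk 5: at line 1 remove [lczuk] add [wkior] -> 11 lines: dsh pka wkior zbi cnld udpn bxvu hlx ada lobbd vbm
Hunk 6: at line 3 remove [cnld,udpn,bxvu] add [qtgwa,wqza] -> 10 lines: dsh pka wkior zbi qtgwa wqza hlx ada lobbd vbm
Hunk 7: at line 6 remove [hlx] add [mrs,uhz,tijh] -> 12 lines: dsh pka wkior zbi qtgwa wqza mrs uhz tijh ada lobbd vbm
Final line 12: vbm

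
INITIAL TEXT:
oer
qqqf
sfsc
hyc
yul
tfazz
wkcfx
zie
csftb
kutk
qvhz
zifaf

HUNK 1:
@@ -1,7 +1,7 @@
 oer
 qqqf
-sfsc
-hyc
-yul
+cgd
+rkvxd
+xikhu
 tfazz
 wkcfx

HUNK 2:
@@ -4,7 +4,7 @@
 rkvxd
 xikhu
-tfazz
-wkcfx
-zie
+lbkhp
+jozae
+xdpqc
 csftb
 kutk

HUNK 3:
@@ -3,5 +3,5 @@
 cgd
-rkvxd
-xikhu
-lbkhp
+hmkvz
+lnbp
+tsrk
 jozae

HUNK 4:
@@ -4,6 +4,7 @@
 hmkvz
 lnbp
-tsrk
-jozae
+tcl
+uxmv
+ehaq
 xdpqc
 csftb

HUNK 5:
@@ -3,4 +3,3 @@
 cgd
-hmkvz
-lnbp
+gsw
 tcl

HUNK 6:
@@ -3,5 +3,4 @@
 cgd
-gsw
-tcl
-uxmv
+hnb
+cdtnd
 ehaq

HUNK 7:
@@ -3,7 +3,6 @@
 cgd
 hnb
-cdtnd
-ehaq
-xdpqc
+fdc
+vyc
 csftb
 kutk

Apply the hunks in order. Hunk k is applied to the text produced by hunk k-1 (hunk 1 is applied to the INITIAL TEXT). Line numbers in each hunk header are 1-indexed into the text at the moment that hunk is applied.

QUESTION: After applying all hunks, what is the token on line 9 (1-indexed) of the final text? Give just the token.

Answer: qvhz

Derivation:
Hunk 1: at line 1 remove [sfsc,hyc,yul] add [cgd,rkvxd,xikhu] -> 12 lines: oer qqqf cgd rkvxd xikhu tfazz wkcfx zie csftb kutk qvhz zifaf
Hunk 2: at line 4 remove [tfazz,wkcfx,zie] add [lbkhp,jozae,xdpqc] -> 12 lines: oer qqqf cgd rkvxd xikhu lbkhp jozae xdpqc csftb kutk qvhz zifaf
Hunk 3: at line 3 remove [rkvxd,xikhu,lbkhp] add [hmkvz,lnbp,tsrk] -> 12 lines: oer qqqf cgd hmkvz lnbp tsrk jozae xdpqc csftb kutk qvhz zifaf
Hunk 4: at line 4 remove [tsrk,jozae] add [tcl,uxmv,ehaq] -> 13 lines: oer qqqf cgd hmkvz lnbp tcl uxmv ehaq xdpqc csftb kutk qvhz zifaf
Hunk 5: at line 3 remove [hmkvz,lnbp] add [gsw] -> 12 lines: oer qqqf cgd gsw tcl uxmv ehaq xdpqc csftb kutk qvhz zifaf
Hunk 6: at line 3 remove [gsw,tcl,uxmv] add [hnb,cdtnd] -> 11 lines: oer qqqf cgd hnb cdtnd ehaq xdpqc csftb kutk qvhz zifaf
Hunk 7: at line 3 remove [cdtnd,ehaq,xdpqc] add [fdc,vyc] -> 10 lines: oer qqqf cgd hnb fdc vyc csftb kutk qvhz zifaf
Final line 9: qvhz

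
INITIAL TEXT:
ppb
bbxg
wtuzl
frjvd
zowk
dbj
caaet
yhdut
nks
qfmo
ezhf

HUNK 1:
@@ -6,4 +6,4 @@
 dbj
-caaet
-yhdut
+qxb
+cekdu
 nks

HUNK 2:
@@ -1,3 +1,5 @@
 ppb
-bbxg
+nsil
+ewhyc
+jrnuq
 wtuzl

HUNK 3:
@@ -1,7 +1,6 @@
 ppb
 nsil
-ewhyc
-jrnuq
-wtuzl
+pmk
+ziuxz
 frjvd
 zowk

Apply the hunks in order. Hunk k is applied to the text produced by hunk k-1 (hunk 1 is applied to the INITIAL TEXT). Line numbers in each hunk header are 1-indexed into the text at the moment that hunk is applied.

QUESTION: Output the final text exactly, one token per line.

Hunk 1: at line 6 remove [caaet,yhdut] add [qxb,cekdu] -> 11 lines: ppb bbxg wtuzl frjvd zowk dbj qxb cekdu nks qfmo ezhf
Hunk 2: at line 1 remove [bbxg] add [nsil,ewhyc,jrnuq] -> 13 lines: ppb nsil ewhyc jrnuq wtuzl frjvd zowk dbj qxb cekdu nks qfmo ezhf
Hunk 3: at line 1 remove [ewhyc,jrnuq,wtuzl] add [pmk,ziuxz] -> 12 lines: ppb nsil pmk ziuxz frjvd zowk dbj qxb cekdu nks qfmo ezhf

Answer: ppb
nsil
pmk
ziuxz
frjvd
zowk
dbj
qxb
cekdu
nks
qfmo
ezhf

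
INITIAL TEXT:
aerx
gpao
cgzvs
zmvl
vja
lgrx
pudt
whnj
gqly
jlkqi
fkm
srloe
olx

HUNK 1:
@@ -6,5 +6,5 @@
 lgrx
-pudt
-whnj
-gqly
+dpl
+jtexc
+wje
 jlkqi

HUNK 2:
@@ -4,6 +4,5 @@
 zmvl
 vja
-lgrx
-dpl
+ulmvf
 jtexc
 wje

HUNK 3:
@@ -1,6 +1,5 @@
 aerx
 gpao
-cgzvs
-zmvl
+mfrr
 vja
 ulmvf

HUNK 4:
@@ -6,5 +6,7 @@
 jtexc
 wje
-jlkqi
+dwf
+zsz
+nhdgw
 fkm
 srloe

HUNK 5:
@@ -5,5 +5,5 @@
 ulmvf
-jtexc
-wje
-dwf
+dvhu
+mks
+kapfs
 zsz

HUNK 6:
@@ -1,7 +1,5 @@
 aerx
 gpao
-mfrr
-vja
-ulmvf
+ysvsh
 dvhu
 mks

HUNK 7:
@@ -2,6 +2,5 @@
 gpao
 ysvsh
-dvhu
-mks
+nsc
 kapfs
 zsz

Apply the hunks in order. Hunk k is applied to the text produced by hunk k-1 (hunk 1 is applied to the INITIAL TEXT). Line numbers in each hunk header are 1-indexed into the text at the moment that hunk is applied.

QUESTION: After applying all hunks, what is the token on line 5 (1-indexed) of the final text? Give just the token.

Answer: kapfs

Derivation:
Hunk 1: at line 6 remove [pudt,whnj,gqly] add [dpl,jtexc,wje] -> 13 lines: aerx gpao cgzvs zmvl vja lgrx dpl jtexc wje jlkqi fkm srloe olx
Hunk 2: at line 4 remove [lgrx,dpl] add [ulmvf] -> 12 lines: aerx gpao cgzvs zmvl vja ulmvf jtexc wje jlkqi fkm srloe olx
Hunk 3: at line 1 remove [cgzvs,zmvl] add [mfrr] -> 11 lines: aerx gpao mfrr vja ulmvf jtexc wje jlkqi fkm srloe olx
Hunk 4: at line 6 remove [jlkqi] add [dwf,zsz,nhdgw] -> 13 lines: aerx gpao mfrr vja ulmvf jtexc wje dwf zsz nhdgw fkm srloe olx
Hunk 5: at line 5 remove [jtexc,wje,dwf] add [dvhu,mks,kapfs] -> 13 lines: aerx gpao mfrr vja ulmvf dvhu mks kapfs zsz nhdgw fkm srloe olx
Hunk 6: at line 1 remove [mfrr,vja,ulmvf] add [ysvsh] -> 11 lines: aerx gpao ysvsh dvhu mks kapfs zsz nhdgw fkm srloe olx
Hunk 7: at line 2 remove [dvhu,mks] add [nsc] -> 10 lines: aerx gpao ysvsh nsc kapfs zsz nhdgw fkm srloe olx
Final line 5: kapfs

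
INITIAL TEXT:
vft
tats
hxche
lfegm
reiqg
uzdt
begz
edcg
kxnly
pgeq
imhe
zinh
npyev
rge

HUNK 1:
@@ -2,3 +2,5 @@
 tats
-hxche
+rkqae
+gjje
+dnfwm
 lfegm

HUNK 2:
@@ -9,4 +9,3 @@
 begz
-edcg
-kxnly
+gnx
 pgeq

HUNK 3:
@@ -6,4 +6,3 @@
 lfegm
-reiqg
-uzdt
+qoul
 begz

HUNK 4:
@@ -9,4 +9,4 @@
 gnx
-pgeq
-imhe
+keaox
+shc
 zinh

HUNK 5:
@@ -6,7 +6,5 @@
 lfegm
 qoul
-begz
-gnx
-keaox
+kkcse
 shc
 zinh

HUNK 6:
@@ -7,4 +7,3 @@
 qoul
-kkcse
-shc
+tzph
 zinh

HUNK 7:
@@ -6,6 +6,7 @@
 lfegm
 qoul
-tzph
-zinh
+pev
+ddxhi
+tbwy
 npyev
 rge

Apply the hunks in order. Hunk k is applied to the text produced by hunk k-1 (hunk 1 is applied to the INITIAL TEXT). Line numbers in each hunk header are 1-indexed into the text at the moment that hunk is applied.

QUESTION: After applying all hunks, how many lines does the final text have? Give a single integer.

Hunk 1: at line 2 remove [hxche] add [rkqae,gjje,dnfwm] -> 16 lines: vft tats rkqae gjje dnfwm lfegm reiqg uzdt begz edcg kxnly pgeq imhe zinh npyev rge
Hunk 2: at line 9 remove [edcg,kxnly] add [gnx] -> 15 lines: vft tats rkqae gjje dnfwm lfegm reiqg uzdt begz gnx pgeq imhe zinh npyev rge
Hunk 3: at line 6 remove [reiqg,uzdt] add [qoul] -> 14 lines: vft tats rkqae gjje dnfwm lfegm qoul begz gnx pgeq imhe zinh npyev rge
Hunk 4: at line 9 remove [pgeq,imhe] add [keaox,shc] -> 14 lines: vft tats rkqae gjje dnfwm lfegm qoul begz gnx keaox shc zinh npyev rge
Hunk 5: at line 6 remove [begz,gnx,keaox] add [kkcse] -> 12 lines: vft tats rkqae gjje dnfwm lfegm qoul kkcse shc zinh npyev rge
Hunk 6: at line 7 remove [kkcse,shc] add [tzph] -> 11 lines: vft tats rkqae gjje dnfwm lfegm qoul tzph zinh npyev rge
Hunk 7: at line 6 remove [tzph,zinh] add [pev,ddxhi,tbwy] -> 12 lines: vft tats rkqae gjje dnfwm lfegm qoul pev ddxhi tbwy npyev rge
Final line count: 12

Answer: 12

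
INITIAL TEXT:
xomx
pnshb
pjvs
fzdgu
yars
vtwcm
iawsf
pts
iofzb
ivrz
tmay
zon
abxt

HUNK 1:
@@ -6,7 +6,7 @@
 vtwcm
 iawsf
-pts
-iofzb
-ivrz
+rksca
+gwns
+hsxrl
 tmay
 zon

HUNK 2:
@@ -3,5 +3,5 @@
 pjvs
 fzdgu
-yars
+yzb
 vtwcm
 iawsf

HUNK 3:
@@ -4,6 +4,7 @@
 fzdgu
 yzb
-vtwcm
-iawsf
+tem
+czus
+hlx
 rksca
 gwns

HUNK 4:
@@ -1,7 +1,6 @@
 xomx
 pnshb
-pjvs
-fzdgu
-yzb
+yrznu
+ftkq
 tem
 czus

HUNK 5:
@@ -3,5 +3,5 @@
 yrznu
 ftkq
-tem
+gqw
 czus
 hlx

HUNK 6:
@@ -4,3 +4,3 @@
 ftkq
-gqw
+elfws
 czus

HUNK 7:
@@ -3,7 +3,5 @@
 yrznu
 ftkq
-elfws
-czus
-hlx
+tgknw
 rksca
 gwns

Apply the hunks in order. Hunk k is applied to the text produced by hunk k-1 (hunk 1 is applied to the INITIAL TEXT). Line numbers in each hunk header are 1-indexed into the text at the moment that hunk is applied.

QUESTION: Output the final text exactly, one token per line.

Answer: xomx
pnshb
yrznu
ftkq
tgknw
rksca
gwns
hsxrl
tmay
zon
abxt

Derivation:
Hunk 1: at line 6 remove [pts,iofzb,ivrz] add [rksca,gwns,hsxrl] -> 13 lines: xomx pnshb pjvs fzdgu yars vtwcm iawsf rksca gwns hsxrl tmay zon abxt
Hunk 2: at line 3 remove [yars] add [yzb] -> 13 lines: xomx pnshb pjvs fzdgu yzb vtwcm iawsf rksca gwns hsxrl tmay zon abxt
Hunk 3: at line 4 remove [vtwcm,iawsf] add [tem,czus,hlx] -> 14 lines: xomx pnshb pjvs fzdgu yzb tem czus hlx rksca gwns hsxrl tmay zon abxt
Hunk 4: at line 1 remove [pjvs,fzdgu,yzb] add [yrznu,ftkq] -> 13 lines: xomx pnshb yrznu ftkq tem czus hlx rksca gwns hsxrl tmay zon abxt
Hunk 5: at line 3 remove [tem] add [gqw] -> 13 lines: xomx pnshb yrznu ftkq gqw czus hlx rksca gwns hsxrl tmay zon abxt
Hunk 6: at line 4 remove [gqw] add [elfws] -> 13 lines: xomx pnshb yrznu ftkq elfws czus hlx rksca gwns hsxrl tmay zon abxt
Hunk 7: at line 3 remove [elfws,czus,hlx] add [tgknw] -> 11 lines: xomx pnshb yrznu ftkq tgknw rksca gwns hsxrl tmay zon abxt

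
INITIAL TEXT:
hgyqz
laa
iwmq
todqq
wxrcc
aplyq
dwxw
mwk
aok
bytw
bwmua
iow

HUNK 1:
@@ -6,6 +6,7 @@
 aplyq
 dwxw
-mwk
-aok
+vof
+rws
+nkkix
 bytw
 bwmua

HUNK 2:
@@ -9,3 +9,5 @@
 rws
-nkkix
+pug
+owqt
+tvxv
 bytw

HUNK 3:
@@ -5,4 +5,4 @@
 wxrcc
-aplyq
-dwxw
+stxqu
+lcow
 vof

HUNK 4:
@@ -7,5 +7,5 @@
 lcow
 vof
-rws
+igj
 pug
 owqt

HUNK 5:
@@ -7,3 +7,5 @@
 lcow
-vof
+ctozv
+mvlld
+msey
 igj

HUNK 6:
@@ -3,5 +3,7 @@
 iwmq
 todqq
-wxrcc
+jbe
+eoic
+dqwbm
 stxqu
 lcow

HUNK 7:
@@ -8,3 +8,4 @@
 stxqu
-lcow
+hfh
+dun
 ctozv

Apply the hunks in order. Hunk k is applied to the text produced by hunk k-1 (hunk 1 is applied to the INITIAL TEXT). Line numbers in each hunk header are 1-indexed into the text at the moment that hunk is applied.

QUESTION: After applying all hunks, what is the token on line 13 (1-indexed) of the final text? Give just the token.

Answer: msey

Derivation:
Hunk 1: at line 6 remove [mwk,aok] add [vof,rws,nkkix] -> 13 lines: hgyqz laa iwmq todqq wxrcc aplyq dwxw vof rws nkkix bytw bwmua iow
Hunk 2: at line 9 remove [nkkix] add [pug,owqt,tvxv] -> 15 lines: hgyqz laa iwmq todqq wxrcc aplyq dwxw vof rws pug owqt tvxv bytw bwmua iow
Hunk 3: at line 5 remove [aplyq,dwxw] add [stxqu,lcow] -> 15 lines: hgyqz laa iwmq todqq wxrcc stxqu lcow vof rws pug owqt tvxv bytw bwmua iow
Hunk 4: at line 7 remove [rws] add [igj] -> 15 lines: hgyqz laa iwmq todqq wxrcc stxqu lcow vof igj pug owqt tvxv bytw bwmua iow
Hunk 5: at line 7 remove [vof] add [ctozv,mvlld,msey] -> 17 lines: hgyqz laa iwmq todqq wxrcc stxqu lcow ctozv mvlld msey igj pug owqt tvxv bytw bwmua iow
Hunk 6: at line 3 remove [wxrcc] add [jbe,eoic,dqwbm] -> 19 lines: hgyqz laa iwmq todqq jbe eoic dqwbm stxqu lcow ctozv mvlld msey igj pug owqt tvxv bytw bwmua iow
Hunk 7: at line 8 remove [lcow] add [hfh,dun] -> 20 lines: hgyqz laa iwmq todqq jbe eoic dqwbm stxqu hfh dun ctozv mvlld msey igj pug owqt tvxv bytw bwmua iow
Final line 13: msey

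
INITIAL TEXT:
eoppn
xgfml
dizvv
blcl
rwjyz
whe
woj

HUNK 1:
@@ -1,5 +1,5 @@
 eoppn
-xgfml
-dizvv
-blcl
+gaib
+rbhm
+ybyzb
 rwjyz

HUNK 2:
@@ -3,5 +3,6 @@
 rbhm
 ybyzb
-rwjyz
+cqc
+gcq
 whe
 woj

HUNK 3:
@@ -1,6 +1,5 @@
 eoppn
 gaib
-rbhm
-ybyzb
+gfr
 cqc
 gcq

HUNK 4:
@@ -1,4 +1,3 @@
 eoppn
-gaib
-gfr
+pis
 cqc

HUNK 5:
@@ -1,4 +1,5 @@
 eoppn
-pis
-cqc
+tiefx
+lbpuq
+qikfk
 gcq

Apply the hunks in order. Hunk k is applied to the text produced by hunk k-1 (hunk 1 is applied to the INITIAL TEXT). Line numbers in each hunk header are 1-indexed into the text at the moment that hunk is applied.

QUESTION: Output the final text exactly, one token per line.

Hunk 1: at line 1 remove [xgfml,dizvv,blcl] add [gaib,rbhm,ybyzb] -> 7 lines: eoppn gaib rbhm ybyzb rwjyz whe woj
Hunk 2: at line 3 remove [rwjyz] add [cqc,gcq] -> 8 lines: eoppn gaib rbhm ybyzb cqc gcq whe woj
Hunk 3: at line 1 remove [rbhm,ybyzb] add [gfr] -> 7 lines: eoppn gaib gfr cqc gcq whe woj
Hunk 4: at line 1 remove [gaib,gfr] add [pis] -> 6 lines: eoppn pis cqc gcq whe woj
Hunk 5: at line 1 remove [pis,cqc] add [tiefx,lbpuq,qikfk] -> 7 lines: eoppn tiefx lbpuq qikfk gcq whe woj

Answer: eoppn
tiefx
lbpuq
qikfk
gcq
whe
woj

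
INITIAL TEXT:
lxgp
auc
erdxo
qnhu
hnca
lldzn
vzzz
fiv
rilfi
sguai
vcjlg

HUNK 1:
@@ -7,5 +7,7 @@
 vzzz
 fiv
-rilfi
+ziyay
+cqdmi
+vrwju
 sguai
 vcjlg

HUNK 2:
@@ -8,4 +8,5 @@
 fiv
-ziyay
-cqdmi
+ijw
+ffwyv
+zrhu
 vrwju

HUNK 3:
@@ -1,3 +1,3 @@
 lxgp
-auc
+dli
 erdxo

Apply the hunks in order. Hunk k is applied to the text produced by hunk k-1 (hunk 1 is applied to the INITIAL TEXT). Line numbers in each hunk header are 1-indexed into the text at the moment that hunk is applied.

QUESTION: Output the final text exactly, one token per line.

Hunk 1: at line 7 remove [rilfi] add [ziyay,cqdmi,vrwju] -> 13 lines: lxgp auc erdxo qnhu hnca lldzn vzzz fiv ziyay cqdmi vrwju sguai vcjlg
Hunk 2: at line 8 remove [ziyay,cqdmi] add [ijw,ffwyv,zrhu] -> 14 lines: lxgp auc erdxo qnhu hnca lldzn vzzz fiv ijw ffwyv zrhu vrwju sguai vcjlg
Hunk 3: at line 1 remove [auc] add [dli] -> 14 lines: lxgp dli erdxo qnhu hnca lldzn vzzz fiv ijw ffwyv zrhu vrwju sguai vcjlg

Answer: lxgp
dli
erdxo
qnhu
hnca
lldzn
vzzz
fiv
ijw
ffwyv
zrhu
vrwju
sguai
vcjlg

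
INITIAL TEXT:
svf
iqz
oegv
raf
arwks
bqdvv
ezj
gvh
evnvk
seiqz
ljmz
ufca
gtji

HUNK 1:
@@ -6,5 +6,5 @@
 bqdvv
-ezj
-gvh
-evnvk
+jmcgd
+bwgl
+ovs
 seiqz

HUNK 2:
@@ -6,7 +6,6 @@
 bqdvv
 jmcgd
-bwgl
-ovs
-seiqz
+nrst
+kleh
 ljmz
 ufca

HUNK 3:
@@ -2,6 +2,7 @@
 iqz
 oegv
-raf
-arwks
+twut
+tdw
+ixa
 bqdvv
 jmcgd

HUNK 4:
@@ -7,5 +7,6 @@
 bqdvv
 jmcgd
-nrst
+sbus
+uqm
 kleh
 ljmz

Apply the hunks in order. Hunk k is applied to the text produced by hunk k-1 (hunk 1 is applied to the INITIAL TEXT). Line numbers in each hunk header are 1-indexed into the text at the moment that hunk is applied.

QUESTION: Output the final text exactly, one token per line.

Answer: svf
iqz
oegv
twut
tdw
ixa
bqdvv
jmcgd
sbus
uqm
kleh
ljmz
ufca
gtji

Derivation:
Hunk 1: at line 6 remove [ezj,gvh,evnvk] add [jmcgd,bwgl,ovs] -> 13 lines: svf iqz oegv raf arwks bqdvv jmcgd bwgl ovs seiqz ljmz ufca gtji
Hunk 2: at line 6 remove [bwgl,ovs,seiqz] add [nrst,kleh] -> 12 lines: svf iqz oegv raf arwks bqdvv jmcgd nrst kleh ljmz ufca gtji
Hunk 3: at line 2 remove [raf,arwks] add [twut,tdw,ixa] -> 13 lines: svf iqz oegv twut tdw ixa bqdvv jmcgd nrst kleh ljmz ufca gtji
Hunk 4: at line 7 remove [nrst] add [sbus,uqm] -> 14 lines: svf iqz oegv twut tdw ixa bqdvv jmcgd sbus uqm kleh ljmz ufca gtji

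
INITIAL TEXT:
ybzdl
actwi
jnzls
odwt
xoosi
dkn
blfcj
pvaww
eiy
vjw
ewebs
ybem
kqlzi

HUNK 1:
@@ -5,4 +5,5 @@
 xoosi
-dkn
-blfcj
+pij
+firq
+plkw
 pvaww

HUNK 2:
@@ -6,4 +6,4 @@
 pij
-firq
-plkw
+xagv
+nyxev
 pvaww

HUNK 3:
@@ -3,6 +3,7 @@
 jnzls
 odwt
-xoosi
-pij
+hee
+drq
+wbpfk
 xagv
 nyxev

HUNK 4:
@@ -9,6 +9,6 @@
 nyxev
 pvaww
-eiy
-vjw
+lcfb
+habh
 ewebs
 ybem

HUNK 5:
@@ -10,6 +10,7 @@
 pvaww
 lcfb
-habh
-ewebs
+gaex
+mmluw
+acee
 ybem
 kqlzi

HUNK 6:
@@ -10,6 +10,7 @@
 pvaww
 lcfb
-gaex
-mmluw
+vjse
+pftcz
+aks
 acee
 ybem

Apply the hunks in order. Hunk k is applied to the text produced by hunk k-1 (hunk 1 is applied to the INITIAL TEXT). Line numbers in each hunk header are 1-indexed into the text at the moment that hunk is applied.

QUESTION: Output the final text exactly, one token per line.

Answer: ybzdl
actwi
jnzls
odwt
hee
drq
wbpfk
xagv
nyxev
pvaww
lcfb
vjse
pftcz
aks
acee
ybem
kqlzi

Derivation:
Hunk 1: at line 5 remove [dkn,blfcj] add [pij,firq,plkw] -> 14 lines: ybzdl actwi jnzls odwt xoosi pij firq plkw pvaww eiy vjw ewebs ybem kqlzi
Hunk 2: at line 6 remove [firq,plkw] add [xagv,nyxev] -> 14 lines: ybzdl actwi jnzls odwt xoosi pij xagv nyxev pvaww eiy vjw ewebs ybem kqlzi
Hunk 3: at line 3 remove [xoosi,pij] add [hee,drq,wbpfk] -> 15 lines: ybzdl actwi jnzls odwt hee drq wbpfk xagv nyxev pvaww eiy vjw ewebs ybem kqlzi
Hunk 4: at line 9 remove [eiy,vjw] add [lcfb,habh] -> 15 lines: ybzdl actwi jnzls odwt hee drq wbpfk xagv nyxev pvaww lcfb habh ewebs ybem kqlzi
Hunk 5: at line 10 remove [habh,ewebs] add [gaex,mmluw,acee] -> 16 lines: ybzdl actwi jnzls odwt hee drq wbpfk xagv nyxev pvaww lcfb gaex mmluw acee ybem kqlzi
Hunk 6: at line 10 remove [gaex,mmluw] add [vjse,pftcz,aks] -> 17 lines: ybzdl actwi jnzls odwt hee drq wbpfk xagv nyxev pvaww lcfb vjse pftcz aks acee ybem kqlzi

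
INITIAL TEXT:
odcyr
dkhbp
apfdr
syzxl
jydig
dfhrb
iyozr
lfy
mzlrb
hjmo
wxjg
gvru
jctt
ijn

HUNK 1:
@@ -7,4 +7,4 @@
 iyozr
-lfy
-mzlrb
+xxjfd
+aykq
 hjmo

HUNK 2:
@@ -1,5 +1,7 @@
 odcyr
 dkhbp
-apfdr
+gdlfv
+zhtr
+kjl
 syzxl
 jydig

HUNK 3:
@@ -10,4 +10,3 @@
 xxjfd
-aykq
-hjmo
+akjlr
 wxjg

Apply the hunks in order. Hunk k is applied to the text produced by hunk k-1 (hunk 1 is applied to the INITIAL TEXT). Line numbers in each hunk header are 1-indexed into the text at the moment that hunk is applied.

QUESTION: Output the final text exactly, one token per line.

Answer: odcyr
dkhbp
gdlfv
zhtr
kjl
syzxl
jydig
dfhrb
iyozr
xxjfd
akjlr
wxjg
gvru
jctt
ijn

Derivation:
Hunk 1: at line 7 remove [lfy,mzlrb] add [xxjfd,aykq] -> 14 lines: odcyr dkhbp apfdr syzxl jydig dfhrb iyozr xxjfd aykq hjmo wxjg gvru jctt ijn
Hunk 2: at line 1 remove [apfdr] add [gdlfv,zhtr,kjl] -> 16 lines: odcyr dkhbp gdlfv zhtr kjl syzxl jydig dfhrb iyozr xxjfd aykq hjmo wxjg gvru jctt ijn
Hunk 3: at line 10 remove [aykq,hjmo] add [akjlr] -> 15 lines: odcyr dkhbp gdlfv zhtr kjl syzxl jydig dfhrb iyozr xxjfd akjlr wxjg gvru jctt ijn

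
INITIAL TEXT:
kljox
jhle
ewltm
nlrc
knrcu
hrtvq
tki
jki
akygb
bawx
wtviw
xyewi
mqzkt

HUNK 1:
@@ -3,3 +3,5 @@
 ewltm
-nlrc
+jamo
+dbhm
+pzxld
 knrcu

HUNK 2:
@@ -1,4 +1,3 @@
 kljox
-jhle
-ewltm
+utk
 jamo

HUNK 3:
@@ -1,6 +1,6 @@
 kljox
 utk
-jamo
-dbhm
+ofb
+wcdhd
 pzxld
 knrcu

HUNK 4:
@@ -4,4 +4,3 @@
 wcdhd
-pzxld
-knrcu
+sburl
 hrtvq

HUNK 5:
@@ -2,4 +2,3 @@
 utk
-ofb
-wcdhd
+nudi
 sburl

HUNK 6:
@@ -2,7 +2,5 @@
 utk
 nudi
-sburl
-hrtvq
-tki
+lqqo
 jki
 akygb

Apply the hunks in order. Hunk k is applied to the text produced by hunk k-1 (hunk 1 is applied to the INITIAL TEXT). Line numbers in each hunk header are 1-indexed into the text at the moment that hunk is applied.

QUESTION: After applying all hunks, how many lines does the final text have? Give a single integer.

Answer: 10

Derivation:
Hunk 1: at line 3 remove [nlrc] add [jamo,dbhm,pzxld] -> 15 lines: kljox jhle ewltm jamo dbhm pzxld knrcu hrtvq tki jki akygb bawx wtviw xyewi mqzkt
Hunk 2: at line 1 remove [jhle,ewltm] add [utk] -> 14 lines: kljox utk jamo dbhm pzxld knrcu hrtvq tki jki akygb bawx wtviw xyewi mqzkt
Hunk 3: at line 1 remove [jamo,dbhm] add [ofb,wcdhd] -> 14 lines: kljox utk ofb wcdhd pzxld knrcu hrtvq tki jki akygb bawx wtviw xyewi mqzkt
Hunk 4: at line 4 remove [pzxld,knrcu] add [sburl] -> 13 lines: kljox utk ofb wcdhd sburl hrtvq tki jki akygb bawx wtviw xyewi mqzkt
Hunk 5: at line 2 remove [ofb,wcdhd] add [nudi] -> 12 lines: kljox utk nudi sburl hrtvq tki jki akygb bawx wtviw xyewi mqzkt
Hunk 6: at line 2 remove [sburl,hrtvq,tki] add [lqqo] -> 10 lines: kljox utk nudi lqqo jki akygb bawx wtviw xyewi mqzkt
Final line count: 10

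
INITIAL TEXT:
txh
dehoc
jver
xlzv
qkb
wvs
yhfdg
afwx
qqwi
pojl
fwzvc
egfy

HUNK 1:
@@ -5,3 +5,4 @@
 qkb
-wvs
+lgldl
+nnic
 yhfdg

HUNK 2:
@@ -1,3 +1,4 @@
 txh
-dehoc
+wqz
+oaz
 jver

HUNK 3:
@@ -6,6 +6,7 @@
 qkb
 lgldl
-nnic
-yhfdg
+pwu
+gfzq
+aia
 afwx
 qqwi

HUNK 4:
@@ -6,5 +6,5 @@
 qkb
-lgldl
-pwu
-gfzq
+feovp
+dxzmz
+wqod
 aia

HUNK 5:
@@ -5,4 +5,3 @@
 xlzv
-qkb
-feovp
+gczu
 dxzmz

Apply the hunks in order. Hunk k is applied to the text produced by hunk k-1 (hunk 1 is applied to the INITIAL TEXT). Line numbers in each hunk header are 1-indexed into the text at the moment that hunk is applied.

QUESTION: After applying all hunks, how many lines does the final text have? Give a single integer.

Hunk 1: at line 5 remove [wvs] add [lgldl,nnic] -> 13 lines: txh dehoc jver xlzv qkb lgldl nnic yhfdg afwx qqwi pojl fwzvc egfy
Hunk 2: at line 1 remove [dehoc] add [wqz,oaz] -> 14 lines: txh wqz oaz jver xlzv qkb lgldl nnic yhfdg afwx qqwi pojl fwzvc egfy
Hunk 3: at line 6 remove [nnic,yhfdg] add [pwu,gfzq,aia] -> 15 lines: txh wqz oaz jver xlzv qkb lgldl pwu gfzq aia afwx qqwi pojl fwzvc egfy
Hunk 4: at line 6 remove [lgldl,pwu,gfzq] add [feovp,dxzmz,wqod] -> 15 lines: txh wqz oaz jver xlzv qkb feovp dxzmz wqod aia afwx qqwi pojl fwzvc egfy
Hunk 5: at line 5 remove [qkb,feovp] add [gczu] -> 14 lines: txh wqz oaz jver xlzv gczu dxzmz wqod aia afwx qqwi pojl fwzvc egfy
Final line count: 14

Answer: 14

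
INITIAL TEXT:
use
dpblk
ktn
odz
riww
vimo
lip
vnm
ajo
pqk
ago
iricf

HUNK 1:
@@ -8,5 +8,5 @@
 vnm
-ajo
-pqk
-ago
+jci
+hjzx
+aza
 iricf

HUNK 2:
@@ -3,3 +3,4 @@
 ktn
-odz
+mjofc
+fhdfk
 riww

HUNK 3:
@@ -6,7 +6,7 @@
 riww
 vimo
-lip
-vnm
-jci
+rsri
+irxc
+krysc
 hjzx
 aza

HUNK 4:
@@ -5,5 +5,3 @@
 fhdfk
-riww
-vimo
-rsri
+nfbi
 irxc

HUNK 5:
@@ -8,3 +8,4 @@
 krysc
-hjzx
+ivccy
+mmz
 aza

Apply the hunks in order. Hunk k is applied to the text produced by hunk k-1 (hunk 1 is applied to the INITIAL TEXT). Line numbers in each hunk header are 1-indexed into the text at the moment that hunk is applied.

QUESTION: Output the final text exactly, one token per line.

Answer: use
dpblk
ktn
mjofc
fhdfk
nfbi
irxc
krysc
ivccy
mmz
aza
iricf

Derivation:
Hunk 1: at line 8 remove [ajo,pqk,ago] add [jci,hjzx,aza] -> 12 lines: use dpblk ktn odz riww vimo lip vnm jci hjzx aza iricf
Hunk 2: at line 3 remove [odz] add [mjofc,fhdfk] -> 13 lines: use dpblk ktn mjofc fhdfk riww vimo lip vnm jci hjzx aza iricf
Hunk 3: at line 6 remove [lip,vnm,jci] add [rsri,irxc,krysc] -> 13 lines: use dpblk ktn mjofc fhdfk riww vimo rsri irxc krysc hjzx aza iricf
Hunk 4: at line 5 remove [riww,vimo,rsri] add [nfbi] -> 11 lines: use dpblk ktn mjofc fhdfk nfbi irxc krysc hjzx aza iricf
Hunk 5: at line 8 remove [hjzx] add [ivccy,mmz] -> 12 lines: use dpblk ktn mjofc fhdfk nfbi irxc krysc ivccy mmz aza iricf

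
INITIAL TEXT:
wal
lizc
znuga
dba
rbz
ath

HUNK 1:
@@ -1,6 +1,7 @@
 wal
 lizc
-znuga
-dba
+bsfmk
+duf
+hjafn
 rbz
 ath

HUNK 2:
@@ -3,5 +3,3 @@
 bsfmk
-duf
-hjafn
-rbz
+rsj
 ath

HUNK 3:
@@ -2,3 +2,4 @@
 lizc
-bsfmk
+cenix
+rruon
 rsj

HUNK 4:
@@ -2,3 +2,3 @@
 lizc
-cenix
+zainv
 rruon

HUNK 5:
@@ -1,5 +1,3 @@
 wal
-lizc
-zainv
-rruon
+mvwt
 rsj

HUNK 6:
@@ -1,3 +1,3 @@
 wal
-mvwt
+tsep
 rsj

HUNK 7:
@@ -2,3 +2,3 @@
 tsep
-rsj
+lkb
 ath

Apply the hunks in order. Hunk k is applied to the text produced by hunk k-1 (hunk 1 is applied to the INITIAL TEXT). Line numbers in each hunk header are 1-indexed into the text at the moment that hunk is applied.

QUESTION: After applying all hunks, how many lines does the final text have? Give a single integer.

Hunk 1: at line 1 remove [znuga,dba] add [bsfmk,duf,hjafn] -> 7 lines: wal lizc bsfmk duf hjafn rbz ath
Hunk 2: at line 3 remove [duf,hjafn,rbz] add [rsj] -> 5 lines: wal lizc bsfmk rsj ath
Hunk 3: at line 2 remove [bsfmk] add [cenix,rruon] -> 6 lines: wal lizc cenix rruon rsj ath
Hunk 4: at line 2 remove [cenix] add [zainv] -> 6 lines: wal lizc zainv rruon rsj ath
Hunk 5: at line 1 remove [lizc,zainv,rruon] add [mvwt] -> 4 lines: wal mvwt rsj ath
Hunk 6: at line 1 remove [mvwt] add [tsep] -> 4 lines: wal tsep rsj ath
Hunk 7: at line 2 remove [rsj] add [lkb] -> 4 lines: wal tsep lkb ath
Final line count: 4

Answer: 4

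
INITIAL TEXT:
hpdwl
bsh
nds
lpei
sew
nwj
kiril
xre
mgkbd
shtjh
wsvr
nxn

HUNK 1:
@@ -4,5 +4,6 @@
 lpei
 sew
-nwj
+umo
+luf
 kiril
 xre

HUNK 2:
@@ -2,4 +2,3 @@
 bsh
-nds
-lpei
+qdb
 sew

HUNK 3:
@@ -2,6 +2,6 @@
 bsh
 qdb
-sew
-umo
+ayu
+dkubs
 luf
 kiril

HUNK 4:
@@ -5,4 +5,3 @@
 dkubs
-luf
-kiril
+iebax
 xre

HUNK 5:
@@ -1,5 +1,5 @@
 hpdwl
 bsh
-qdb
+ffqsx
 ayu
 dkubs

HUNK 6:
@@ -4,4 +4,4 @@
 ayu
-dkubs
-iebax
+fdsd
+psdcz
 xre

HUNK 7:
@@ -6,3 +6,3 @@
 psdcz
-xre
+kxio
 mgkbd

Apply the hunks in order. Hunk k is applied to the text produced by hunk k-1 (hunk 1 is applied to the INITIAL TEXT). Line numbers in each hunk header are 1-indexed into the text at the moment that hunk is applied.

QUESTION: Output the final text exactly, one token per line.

Hunk 1: at line 4 remove [nwj] add [umo,luf] -> 13 lines: hpdwl bsh nds lpei sew umo luf kiril xre mgkbd shtjh wsvr nxn
Hunk 2: at line 2 remove [nds,lpei] add [qdb] -> 12 lines: hpdwl bsh qdb sew umo luf kiril xre mgkbd shtjh wsvr nxn
Hunk 3: at line 2 remove [sew,umo] add [ayu,dkubs] -> 12 lines: hpdwl bsh qdb ayu dkubs luf kiril xre mgkbd shtjh wsvr nxn
Hunk 4: at line 5 remove [luf,kiril] add [iebax] -> 11 lines: hpdwl bsh qdb ayu dkubs iebax xre mgkbd shtjh wsvr nxn
Hunk 5: at line 1 remove [qdb] add [ffqsx] -> 11 lines: hpdwl bsh ffqsx ayu dkubs iebax xre mgkbd shtjh wsvr nxn
Hunk 6: at line 4 remove [dkubs,iebax] add [fdsd,psdcz] -> 11 lines: hpdwl bsh ffqsx ayu fdsd psdcz xre mgkbd shtjh wsvr nxn
Hunk 7: at line 6 remove [xre] add [kxio] -> 11 lines: hpdwl bsh ffqsx ayu fdsd psdcz kxio mgkbd shtjh wsvr nxn

Answer: hpdwl
bsh
ffqsx
ayu
fdsd
psdcz
kxio
mgkbd
shtjh
wsvr
nxn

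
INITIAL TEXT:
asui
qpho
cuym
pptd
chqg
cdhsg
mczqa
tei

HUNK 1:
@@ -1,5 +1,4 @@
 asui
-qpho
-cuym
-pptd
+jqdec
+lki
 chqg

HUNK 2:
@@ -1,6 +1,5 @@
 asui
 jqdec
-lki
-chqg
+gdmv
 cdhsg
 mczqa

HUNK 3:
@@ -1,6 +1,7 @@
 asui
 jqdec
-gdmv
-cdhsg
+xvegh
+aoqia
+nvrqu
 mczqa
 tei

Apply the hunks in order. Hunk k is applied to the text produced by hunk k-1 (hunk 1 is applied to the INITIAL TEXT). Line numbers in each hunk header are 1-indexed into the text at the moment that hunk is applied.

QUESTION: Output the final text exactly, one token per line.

Answer: asui
jqdec
xvegh
aoqia
nvrqu
mczqa
tei

Derivation:
Hunk 1: at line 1 remove [qpho,cuym,pptd] add [jqdec,lki] -> 7 lines: asui jqdec lki chqg cdhsg mczqa tei
Hunk 2: at line 1 remove [lki,chqg] add [gdmv] -> 6 lines: asui jqdec gdmv cdhsg mczqa tei
Hunk 3: at line 1 remove [gdmv,cdhsg] add [xvegh,aoqia,nvrqu] -> 7 lines: asui jqdec xvegh aoqia nvrqu mczqa tei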